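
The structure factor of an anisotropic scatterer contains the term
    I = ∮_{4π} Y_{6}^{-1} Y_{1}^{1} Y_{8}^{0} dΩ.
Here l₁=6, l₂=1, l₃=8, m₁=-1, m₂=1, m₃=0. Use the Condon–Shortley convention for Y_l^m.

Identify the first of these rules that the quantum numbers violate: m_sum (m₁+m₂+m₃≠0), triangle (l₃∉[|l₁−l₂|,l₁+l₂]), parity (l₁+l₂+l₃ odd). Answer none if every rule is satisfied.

triangle

Σmᵢ = 0  ✓
l₃∈[|l₁−l₂|,l₁+l₂]=[5,7], have l₃=8  ✗
Σlᵢ = 15 ⇒ odd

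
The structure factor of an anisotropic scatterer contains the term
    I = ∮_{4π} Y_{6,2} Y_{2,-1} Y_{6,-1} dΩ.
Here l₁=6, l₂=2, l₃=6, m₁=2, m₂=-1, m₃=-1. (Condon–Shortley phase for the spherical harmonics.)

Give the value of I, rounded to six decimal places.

Checks pass: Σm=0; 14 even; l₃=6∈[4,8].
(2·6+1)(2·2+1)(2·6+1) = 845
Δ: 2! 10! 2! / 15! → 1/90090
sum: t=0:+1/69120 t=1:−1/14400 t=2:+1/69120 = -7/172800
3j²(6 2 6; 0 0 0) = Δ·Π!·Σ² = 14/715  (sign -1)
sum: t=0:+1/34560 t=1:−1/60480 = 1/80640
3j²(6 2 6; 2 -1 -1) = Δ·Π!·Σ² = 6/1001  (sign -1)
combine: 4πI² = 845·14/715·6/1001 = 12/121
take √, sign +1: I = 0.08883682

0.088837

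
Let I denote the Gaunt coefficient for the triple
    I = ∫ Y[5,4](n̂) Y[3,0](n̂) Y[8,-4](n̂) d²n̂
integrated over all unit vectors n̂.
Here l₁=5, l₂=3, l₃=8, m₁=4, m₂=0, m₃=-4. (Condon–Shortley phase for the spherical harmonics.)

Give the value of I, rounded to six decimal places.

m-sum 0 ✓  L=16 even ✓  2≤8≤8 ✓
Π(2lᵢ+1) = 11×7×17 = 1309
triangle coeff Δ(5,3,8) = 1/136136
Σ_t [0,0]: t=0:+1/518400 = 1/518400
(3j)²=56/2431 [(5 3 8; 0 0 0)], sign=+1
Σ_t [0,0]: t=0:+1/13063680 = 1/13063680
(3j)²=10/1547 [(5 3 8; 4 0 -4)], sign=+1
⇒ 4πI² = 560/2873
I = (+1)√(560/2873/(4π)) = 0.12454356

0.124544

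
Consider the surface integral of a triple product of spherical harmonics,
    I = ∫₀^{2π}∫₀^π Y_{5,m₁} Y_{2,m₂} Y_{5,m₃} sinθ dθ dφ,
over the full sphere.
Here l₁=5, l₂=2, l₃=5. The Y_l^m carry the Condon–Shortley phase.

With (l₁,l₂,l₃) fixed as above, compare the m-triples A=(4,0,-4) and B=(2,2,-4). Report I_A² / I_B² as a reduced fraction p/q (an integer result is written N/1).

1/2

Shared (l₁,l₂,l₃)=(5,2,5): N and (l;000)² cancel in I_A²/I_B².
A: Δ = 2!·8!·2!/13! = 1/38610; Racah Σ t=0..1: t=0:+1/20160 t=1:−1/40320 = 1/40320; ⇒ 3j(5 2 5; 4 0 -4)² = 6/715, sgn -1
B: Δ = 2!·8!·2!/13! = 1/38610; Racah Σ t=2..2: t=2:+1/20160 = 1/20160; ⇒ 3j(5 2 5; 2 2 -4)² = 12/715, sgn -1
I_A²/I_B² = (6/715)/(12/715) = 1/2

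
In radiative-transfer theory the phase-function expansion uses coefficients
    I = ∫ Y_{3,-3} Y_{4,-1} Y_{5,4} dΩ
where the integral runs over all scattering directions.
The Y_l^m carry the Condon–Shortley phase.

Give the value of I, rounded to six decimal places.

Rules hold: Σm=0, L=12 even, 1≤5≤7.
N = 7·9·11 = 693
Δ = 2!·4!·6!/13! = 1/180180
Racah Σ t=0..2: t=0:+1/576 t=1:−1/144 t=2:+1/576 = -1/288
⇒ 3j(3 4 5; 0 0 0)² = 20/1001, sgn +1
Racah Σ t=2..2: t=2:+1/5760 = 1/5760
⇒ 3j(3 4 5; -3 -1 4)² = 9/286, sgn -1
4πI² = N·(3j₀)²·(3jₘ)² = 810/1859
I = -1·√(0.435718/4π) = -0.18620781

-0.186208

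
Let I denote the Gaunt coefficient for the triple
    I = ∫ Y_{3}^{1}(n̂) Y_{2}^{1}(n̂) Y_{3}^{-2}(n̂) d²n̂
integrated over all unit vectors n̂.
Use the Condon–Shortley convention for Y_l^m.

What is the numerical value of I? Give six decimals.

0.162868

m-sum 0 ✓  L=8 even ✓  1≤3≤5 ✓
Π(2lᵢ+1) = 7×5×7 = 245
triangle coeff Δ(3,2,3) = 1/3780
Σ_t [0,2]: t=0:+1/24 t=1:−1/4 t=2:+1/24 = -1/6
(3j)²=4/105 [(3 2 3; 0 0 0)], sign=+1
Σ_t [1,2]: t=1:−1/12 t=2:+1/48 = -1/16
(3j)²=1/28 [(3 2 3; 1 1 -2)], sign=+1
⇒ 4πI² = 1/3
I = (+1)√(1/3/(4π)) = 0.16286750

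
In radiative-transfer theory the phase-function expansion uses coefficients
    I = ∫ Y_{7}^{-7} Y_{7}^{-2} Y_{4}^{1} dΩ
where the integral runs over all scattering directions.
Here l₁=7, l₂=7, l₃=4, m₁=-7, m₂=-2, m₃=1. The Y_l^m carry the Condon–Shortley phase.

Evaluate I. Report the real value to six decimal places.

Σmᵢ = -8 ≠ 0, so the φ-integral vanishes; I = 0

0.000000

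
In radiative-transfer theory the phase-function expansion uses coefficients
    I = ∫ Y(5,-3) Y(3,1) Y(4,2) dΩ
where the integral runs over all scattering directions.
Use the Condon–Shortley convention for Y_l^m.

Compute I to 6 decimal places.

-0.144236

m-sum 0 ✓  L=12 even ✓  2≤4≤8 ✓
Π(2lᵢ+1) = 11×7×9 = 693
triangle coeff Δ(5,3,4) = 1/180180
Σ_t [1,3]: t=1:−1/576 t=2:+1/144 t=3:−1/576 = 1/288
(3j)²=20/1001 [(5 3 4; 0 0 0)], sign=+1
Σ_t [2,4]: t=2:+1/5760 t=3:−1/720 t=4:+1/2304 = -1/1280
(3j)²=27/1430 [(5 3 4; -3 1 2)], sign=-1
⇒ 4πI² = 486/1859
I = (-1)√(486/1859/(4π)) = -0.14423595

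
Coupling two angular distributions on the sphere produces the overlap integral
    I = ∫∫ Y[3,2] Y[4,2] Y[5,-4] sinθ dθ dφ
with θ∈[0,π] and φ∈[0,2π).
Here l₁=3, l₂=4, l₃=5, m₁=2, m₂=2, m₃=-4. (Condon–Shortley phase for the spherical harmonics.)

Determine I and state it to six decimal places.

0.143343

m-sum 0 ✓  L=12 even ✓  1≤5≤7 ✓
Π(2lᵢ+1) = 7×9×11 = 693
triangle coeff Δ(3,4,5) = 1/180180
Σ_t [0,2]: t=0:+1/576 t=1:−1/144 t=2:+1/576 = -1/288
(3j)²=20/1001 [(3 4 5; 0 0 0)], sign=+1
Σ_t [0,1]: t=0:+1/8640 t=1:−1/2880 = -1/4320
(3j)²=8/429 [(3 4 5; 2 2 -4)], sign=+1
⇒ 4πI² = 480/1859
I = (+1)√(480/1859/(4π)) = 0.14334284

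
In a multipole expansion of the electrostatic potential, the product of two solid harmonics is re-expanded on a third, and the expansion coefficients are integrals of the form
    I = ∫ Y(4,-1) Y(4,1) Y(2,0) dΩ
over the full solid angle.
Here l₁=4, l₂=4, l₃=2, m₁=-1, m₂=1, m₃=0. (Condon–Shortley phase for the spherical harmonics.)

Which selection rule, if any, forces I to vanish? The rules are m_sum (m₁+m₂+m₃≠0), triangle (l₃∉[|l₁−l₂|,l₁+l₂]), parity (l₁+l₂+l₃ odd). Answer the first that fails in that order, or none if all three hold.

Σmᵢ = 0  ✓
l₃∈[|l₁−l₂|,l₁+l₂]=[0,8], have l₃=2  ✓
Σlᵢ = 10 ⇒ even  ✓

none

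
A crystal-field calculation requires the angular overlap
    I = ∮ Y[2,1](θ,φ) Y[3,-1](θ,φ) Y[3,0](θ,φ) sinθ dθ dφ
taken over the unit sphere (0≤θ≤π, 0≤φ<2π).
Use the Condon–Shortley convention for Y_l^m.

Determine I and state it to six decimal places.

Rules hold: Σm=0, L=8 even, 1≤3≤5.
N = 5·7·7 = 245
Δ = 2!·2!·4!/9! = 1/3780
Racah Σ t=0..2: t=0:+1/24 t=1:−1/4 t=2:+1/24 = -1/6
⇒ 3j(2 3 3; 0 0 0)² = 4/105, sgn +1
Racah Σ t=0..1: t=0:+1/8 t=1:−1/12 = 1/24
⇒ 3j(2 3 3; 1 -1 0)² = 1/210, sgn -1
4πI² = N·(3j₀)²·(3jₘ)² = 2/45
I = -1·√(0.0444444/4π) = -0.05947080

-0.059471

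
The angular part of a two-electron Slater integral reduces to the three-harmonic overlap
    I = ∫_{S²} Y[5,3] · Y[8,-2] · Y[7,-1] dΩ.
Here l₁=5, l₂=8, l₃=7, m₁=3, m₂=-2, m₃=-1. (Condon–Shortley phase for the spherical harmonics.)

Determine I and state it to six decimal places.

-0.094402

m-sum 0 ✓  L=20 even ✓  3≤7≤13 ✓
Π(2lᵢ+1) = 11×17×15 = 2805
triangle coeff Δ(5,8,7) = 1/814773960
Σ_t [1,5]: t=1:−1/87091200 t=2:+1/4976640 t=3:−1/2073600 t=4:+1/4976640 t=5:−1/87091200 = -1/9676800
(3j)²=360/46189 [(5 8 7; 0 0 0)], sign=+1
Σ_t [0,2]: t=0:+1/49766400 t=1:−1/10368000 t=2:+1/19906560 = -13/497664000
(3j)²=91/17765 [(5 8 7; 3 -2 -1)], sign=-1
⇒ 4πI² = 7560/67507
I = (-1)√(7560/67507/(4π)) = -0.09440208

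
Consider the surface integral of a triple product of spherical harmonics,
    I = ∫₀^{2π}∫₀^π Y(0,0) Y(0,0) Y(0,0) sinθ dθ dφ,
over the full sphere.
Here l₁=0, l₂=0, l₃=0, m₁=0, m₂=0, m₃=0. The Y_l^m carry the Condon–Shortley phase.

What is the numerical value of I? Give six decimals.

Rules hold: Σm=0, L=0 even, 0≤0≤0.
N = 1·1·1 = 1
Δ = 0!·0!·0!/1! = 1/1
Racah Σ t=0..0: t=0:+1/1 = 1/1
⇒ 3j(0 0 0; 0 0 0)² = 1/1, sgn +1
(m-triple is (0,0,0) — same symbol as above.)
4πI² = N·(3j₀)²·(3jₘ)² = 1/1
I = +1·√(1/4π) = 0.28209479

0.282095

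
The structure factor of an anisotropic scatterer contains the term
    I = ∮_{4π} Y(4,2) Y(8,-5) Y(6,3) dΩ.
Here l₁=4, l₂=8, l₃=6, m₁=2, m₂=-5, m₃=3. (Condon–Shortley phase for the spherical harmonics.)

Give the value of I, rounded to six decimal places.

m-sum 0 ✓  L=18 even ✓  4≤6≤12 ✓
Π(2lᵢ+1) = 9×17×13 = 1989
triangle coeff Δ(4,8,6) = 1/23279256
Σ_t [2,4]: t=2:+1/1658880 t=3:−1/518400 t=4:+1/1658880 = -1/1382400
(3j)²=504/46189 [(4 8 6; 0 0 0)], sign=-1
Σ_t [0,2]: t=0:+1/43545600 t=1:−1/9676800 t=2:+1/34836480 = -1/19353600
(3j)²=243/18088 [(4 8 6; 2 -5 3)], sign=+1
⇒ 4πI² = 19683/67507
I = (-1)√(19683/67507/(4π)) = -0.15232329

-0.152323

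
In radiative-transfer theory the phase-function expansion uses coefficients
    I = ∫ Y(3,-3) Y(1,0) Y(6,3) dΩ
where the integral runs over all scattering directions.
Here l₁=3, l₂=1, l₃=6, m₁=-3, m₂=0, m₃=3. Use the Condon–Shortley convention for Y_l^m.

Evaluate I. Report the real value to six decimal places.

triangle: need 2≤l₃≤4, have 6; I=0

0.000000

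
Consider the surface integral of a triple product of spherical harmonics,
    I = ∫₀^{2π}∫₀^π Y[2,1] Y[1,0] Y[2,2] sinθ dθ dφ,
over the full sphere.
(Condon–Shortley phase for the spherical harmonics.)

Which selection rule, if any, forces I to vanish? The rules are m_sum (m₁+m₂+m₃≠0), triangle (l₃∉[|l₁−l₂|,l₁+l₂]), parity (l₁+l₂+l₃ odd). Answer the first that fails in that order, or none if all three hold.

m₁+m₂+m₃ = 1 + 0 + 2 = 3  ✗
triangle: |2−1|=1 ≤ l₃=2 ≤ 2+1=3
parity: l₁+l₂+l₃ = 5 is odd

m_sum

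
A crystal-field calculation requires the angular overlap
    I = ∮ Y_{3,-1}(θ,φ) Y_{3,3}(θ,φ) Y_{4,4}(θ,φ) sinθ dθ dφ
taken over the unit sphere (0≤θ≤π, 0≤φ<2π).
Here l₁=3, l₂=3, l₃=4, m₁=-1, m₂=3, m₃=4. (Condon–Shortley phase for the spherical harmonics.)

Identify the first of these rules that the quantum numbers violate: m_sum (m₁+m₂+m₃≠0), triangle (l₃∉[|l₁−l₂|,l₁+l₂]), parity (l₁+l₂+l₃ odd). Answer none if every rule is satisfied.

m_sum

m₁+m₂+m₃ = -1 + 3 + 4 = 6  ✗
triangle: |3−3|=0 ≤ l₃=4 ≤ 3+3=6
parity: l₁+l₂+l₃ = 10 is even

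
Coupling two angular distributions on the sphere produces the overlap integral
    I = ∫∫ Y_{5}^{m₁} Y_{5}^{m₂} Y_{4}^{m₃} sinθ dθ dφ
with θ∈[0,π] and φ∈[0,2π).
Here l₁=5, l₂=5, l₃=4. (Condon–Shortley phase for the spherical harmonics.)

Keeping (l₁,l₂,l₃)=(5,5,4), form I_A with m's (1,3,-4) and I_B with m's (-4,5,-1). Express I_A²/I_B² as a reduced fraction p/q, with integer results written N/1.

Same 5,5,4: normalisation and zero-m 3j drop out of the ratio.
A: Δ: 6! 4! 4! / 15! → 1/3153150; sum: t=4:+1/27648 = 1/27648; 3j²(5 5 4; 1 3 -4) = Δ·Π!·Σ² = 10/429  (sign +1)
B: Δ: 6! 4! 4! / 15! → 1/3153150; sum: t=6:+1/103680 = 1/103680; 3j²(5 5 4; -4 5 -1) = Δ·Π!·Σ² = 4/143  (sign -1)
I_A²/I_B² = (10/429)/(4/143) = 5/6

5/6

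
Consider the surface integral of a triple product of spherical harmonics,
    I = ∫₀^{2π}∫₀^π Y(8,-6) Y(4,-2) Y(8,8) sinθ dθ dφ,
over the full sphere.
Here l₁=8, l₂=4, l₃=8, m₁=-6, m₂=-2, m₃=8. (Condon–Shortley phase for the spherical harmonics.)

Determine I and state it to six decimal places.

0.154296

Rules hold: Σm=0, L=20 even, 4≤8≤12.
N = 17·9·17 = 2601
Δ = 4!·12!·4!/21! = 1/185175900
Racah Σ t=0..4: t=0:+1/557383680 t=1:−1/21772800 t=2:+1/8294400 t=3:−1/21772800 t=4:+1/557383680 = 1/30965760
⇒ 3j(8 4 8; 0 0 0)² = 36/4199, sgn +1
Racah Σ t=2..2: t=2:+1/45984153600 = 1/45984153600
⇒ 3j(8 4 8; -6 -2 8)² = 13/969, sgn +1
4πI² = N·(3j₀)²·(3jₘ)² = 108/361
I = +1·√(0.299169/4π) = 0.15429553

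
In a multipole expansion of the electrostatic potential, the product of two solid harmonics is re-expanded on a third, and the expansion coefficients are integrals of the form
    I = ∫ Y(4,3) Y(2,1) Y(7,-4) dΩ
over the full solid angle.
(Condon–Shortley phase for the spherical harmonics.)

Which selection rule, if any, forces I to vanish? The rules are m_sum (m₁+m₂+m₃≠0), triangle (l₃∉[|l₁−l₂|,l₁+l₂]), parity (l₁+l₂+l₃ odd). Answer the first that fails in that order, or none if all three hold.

Σmᵢ = 0  ✓
l₃∈[|l₁−l₂|,l₁+l₂]=[2,6], have l₃=7  ✗
Σlᵢ = 13 ⇒ odd

triangle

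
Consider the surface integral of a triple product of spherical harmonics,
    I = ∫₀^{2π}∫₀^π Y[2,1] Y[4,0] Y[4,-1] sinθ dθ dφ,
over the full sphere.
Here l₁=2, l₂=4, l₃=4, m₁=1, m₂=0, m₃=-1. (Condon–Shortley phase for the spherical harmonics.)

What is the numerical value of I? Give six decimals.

Rules hold: Σm=0, L=10 even, 2≤4≤6.
N = 5·9·9 = 405
Δ = 2!·2!·6!/11! = 1/13860
Racah Σ t=0..2: t=0:+1/192 t=1:−1/36 t=2:+1/192 = -5/288
⇒ 3j(2 4 4; 0 0 0)² = 20/693, sgn -1
Racah Σ t=0..1: t=0:+1/96 t=1:−1/72 = -1/288
⇒ 3j(2 4 4; 1 0 -1)² = 1/462, sgn +1
4πI² = N·(3j₀)²·(3jₘ)² = 150/5929
I = -1·√(0.0252994/4π) = -0.04486937

-0.044869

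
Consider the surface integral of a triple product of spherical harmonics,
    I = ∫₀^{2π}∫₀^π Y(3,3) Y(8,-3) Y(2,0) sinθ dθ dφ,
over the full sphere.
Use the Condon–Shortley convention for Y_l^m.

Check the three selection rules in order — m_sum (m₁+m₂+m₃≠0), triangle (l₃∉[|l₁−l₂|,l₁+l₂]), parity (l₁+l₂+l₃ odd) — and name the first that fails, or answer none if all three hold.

azimuthal sum: 3 − 3 + 0 = 0  ✓
5 ≤ 2 ≤ 11 (triangle on l)  ✗
L = 3 + 8 + 2 = 13 (odd)

triangle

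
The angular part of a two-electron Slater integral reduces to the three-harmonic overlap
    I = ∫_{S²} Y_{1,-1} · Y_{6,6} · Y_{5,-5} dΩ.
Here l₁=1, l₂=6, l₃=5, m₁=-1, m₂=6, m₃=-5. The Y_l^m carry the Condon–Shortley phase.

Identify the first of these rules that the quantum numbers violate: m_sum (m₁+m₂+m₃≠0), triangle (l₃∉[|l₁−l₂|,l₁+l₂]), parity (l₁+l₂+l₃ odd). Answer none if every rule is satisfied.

none

azimuthal sum: -1 + 6 − 5 = 0  ✓
5 ≤ 5 ≤ 7 (triangle on l)  ✓
L = 1 + 6 + 5 = 12 (even)  ✓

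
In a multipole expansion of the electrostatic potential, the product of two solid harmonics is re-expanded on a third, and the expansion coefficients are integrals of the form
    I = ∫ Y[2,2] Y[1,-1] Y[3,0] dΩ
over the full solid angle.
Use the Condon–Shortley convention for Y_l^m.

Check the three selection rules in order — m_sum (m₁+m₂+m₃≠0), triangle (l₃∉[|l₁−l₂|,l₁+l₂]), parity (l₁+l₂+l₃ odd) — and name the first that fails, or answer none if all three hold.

m_sum

Σmᵢ = 1  ✗
l₃∈[|l₁−l₂|,l₁+l₂]=[1,3], have l₃=3
Σlᵢ = 6 ⇒ even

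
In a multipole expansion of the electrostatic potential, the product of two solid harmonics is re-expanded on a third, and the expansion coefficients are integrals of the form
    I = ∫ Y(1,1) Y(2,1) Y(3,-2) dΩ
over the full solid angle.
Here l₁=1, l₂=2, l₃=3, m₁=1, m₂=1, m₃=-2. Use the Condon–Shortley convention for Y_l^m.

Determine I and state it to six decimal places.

Checks pass: Σm=0; 6 even; l₃=3∈[1,3].
(2·1+1)(2·2+1)(2·3+1) = 105
Δ: 0! 2! 4! / 7! → 1/105
sum: t=0:+1/4 = 1/4
3j²(1 2 3; 0 0 0) = Δ·Π!·Σ² = 3/35  (sign -1)
sum: t=0:+1/12 = 1/12
3j²(1 2 3; 1 1 -2) = Δ·Π!·Σ² = 2/21  (sign -1)
combine: 4πI² = 105·3/35·2/21 = 6/7
take √, sign +1: I = 0.26116903

0.261169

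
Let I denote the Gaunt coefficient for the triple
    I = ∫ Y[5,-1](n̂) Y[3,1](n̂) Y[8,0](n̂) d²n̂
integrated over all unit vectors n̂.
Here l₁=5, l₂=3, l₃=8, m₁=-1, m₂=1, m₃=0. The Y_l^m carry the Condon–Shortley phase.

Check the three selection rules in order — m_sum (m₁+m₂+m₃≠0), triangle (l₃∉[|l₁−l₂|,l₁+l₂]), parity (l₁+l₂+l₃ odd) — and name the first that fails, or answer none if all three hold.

azimuthal sum: -1 + 1 + 0 = 0  ✓
2 ≤ 8 ≤ 8 (triangle on l)  ✓
L = 5 + 3 + 8 = 16 (even)  ✓

none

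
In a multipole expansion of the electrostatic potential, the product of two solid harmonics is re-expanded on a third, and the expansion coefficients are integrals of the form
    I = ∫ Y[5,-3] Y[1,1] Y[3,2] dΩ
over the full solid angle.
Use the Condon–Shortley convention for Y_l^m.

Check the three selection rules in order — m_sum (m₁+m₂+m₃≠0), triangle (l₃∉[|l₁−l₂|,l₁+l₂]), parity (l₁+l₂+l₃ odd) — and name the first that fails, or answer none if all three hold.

triangle

Σmᵢ = 0  ✓
l₃∈[|l₁−l₂|,l₁+l₂]=[4,6], have l₃=3  ✗
Σlᵢ = 9 ⇒ odd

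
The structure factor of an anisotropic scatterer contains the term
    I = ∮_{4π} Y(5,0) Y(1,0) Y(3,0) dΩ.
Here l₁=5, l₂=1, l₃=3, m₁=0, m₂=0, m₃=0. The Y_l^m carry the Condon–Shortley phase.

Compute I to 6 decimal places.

0.000000

triangle: need 4≤l₃≤6, have 3; I=0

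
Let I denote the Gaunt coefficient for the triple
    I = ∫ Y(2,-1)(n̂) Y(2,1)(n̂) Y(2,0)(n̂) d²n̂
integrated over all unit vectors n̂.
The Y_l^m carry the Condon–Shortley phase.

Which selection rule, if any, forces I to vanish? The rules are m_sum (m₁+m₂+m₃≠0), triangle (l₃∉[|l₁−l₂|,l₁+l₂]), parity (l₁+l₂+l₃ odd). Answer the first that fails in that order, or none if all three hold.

none

m₁+m₂+m₃ = -1 + 1 + 0 = 0  ✓
triangle: |2−2|=0 ≤ l₃=2 ≤ 2+2=4  ✓
parity: l₁+l₂+l₃ = 6 is even  ✓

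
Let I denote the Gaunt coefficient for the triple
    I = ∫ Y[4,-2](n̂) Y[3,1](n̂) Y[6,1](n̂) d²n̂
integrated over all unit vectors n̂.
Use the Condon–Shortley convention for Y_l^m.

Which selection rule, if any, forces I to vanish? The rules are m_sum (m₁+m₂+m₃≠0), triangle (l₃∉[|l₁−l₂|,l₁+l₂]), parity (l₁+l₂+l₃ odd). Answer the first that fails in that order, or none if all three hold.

parity

azimuthal sum: -2 + 1 + 1 = 0  ✓
1 ≤ 6 ≤ 7 (triangle on l)  ✓
L = 4 + 3 + 6 = 13 (odd)  ✗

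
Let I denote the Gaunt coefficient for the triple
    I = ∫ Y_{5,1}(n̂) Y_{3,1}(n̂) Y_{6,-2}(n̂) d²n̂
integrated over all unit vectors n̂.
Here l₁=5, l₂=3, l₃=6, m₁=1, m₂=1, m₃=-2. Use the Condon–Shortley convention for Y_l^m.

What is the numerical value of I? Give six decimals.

Checks pass: Σm=0; 14 even; l₃=6∈[2,8].
(2·5+1)(2·3+1)(2·6+1) = 1001
Δ: 2! 8! 4! / 15! → 1/675675
sum: t=0:+1/8640 t=1:−1/2304 t=2:+1/8640 = -7/34560
3j²(5 3 6; 0 0 0) = Δ·Π!·Σ² = 7/429  (sign -1)
sum: t=0:+1/27648 t=1:−1/4320 t=2:+1/11520 = -1/9216
3j²(5 3 6; 1 1 -2) = Δ·Π!·Σ² = 2/143  (sign -1)
combine: 4πI² = 1001·7/429·2/143 = 98/429
take √, sign +1: I = 0.13482780

0.134828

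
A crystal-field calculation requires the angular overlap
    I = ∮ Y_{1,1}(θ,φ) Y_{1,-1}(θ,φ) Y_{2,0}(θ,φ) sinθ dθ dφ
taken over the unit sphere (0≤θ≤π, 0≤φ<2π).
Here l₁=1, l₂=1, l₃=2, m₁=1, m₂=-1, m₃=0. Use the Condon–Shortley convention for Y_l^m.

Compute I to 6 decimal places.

0.126157

Checks pass: Σm=0; 4 even; l₃=2∈[0,2].
(2·1+1)(2·1+1)(2·2+1) = 45
Δ: 0! 2! 2! / 5! → 1/30
sum: t=0:+1/1 = 1/1
3j²(1 1 2; 0 0 0) = Δ·Π!·Σ² = 2/15  (sign +1)
sum: t=0:+1/4 = 1/4
3j²(1 1 2; 1 -1 0) = Δ·Π!·Σ² = 1/30  (sign +1)
combine: 4πI² = 45·2/15·1/30 = 1/5
take √, sign +1: I = 0.12615663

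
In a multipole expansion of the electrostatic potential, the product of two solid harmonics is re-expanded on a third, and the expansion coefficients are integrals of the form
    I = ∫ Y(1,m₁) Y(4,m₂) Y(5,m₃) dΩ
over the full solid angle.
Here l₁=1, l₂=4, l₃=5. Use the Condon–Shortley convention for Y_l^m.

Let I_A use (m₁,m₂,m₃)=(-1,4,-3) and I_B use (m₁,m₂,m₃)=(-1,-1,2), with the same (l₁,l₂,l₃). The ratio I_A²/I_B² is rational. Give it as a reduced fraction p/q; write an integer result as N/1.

1/21

l's match ⇒ only the (l;m) 3-j factors differ between A and B.
A: triangle coeff Δ(1,4,5) = 1/495; Σ_t [0,0]: t=0:+1/80640 = 1/80640; (3j)²=1/495 [(1 4 5; -1 4 -3)], sign=+1
B: triangle coeff Δ(1,4,5) = 1/495; Σ_t [0,0]: t=0:+1/1440 = 1/1440; (3j)²=7/165 [(1 4 5; -1 -1 2)], sign=-1
I_A²/I_B² = (1/495)/(7/165) = 1/21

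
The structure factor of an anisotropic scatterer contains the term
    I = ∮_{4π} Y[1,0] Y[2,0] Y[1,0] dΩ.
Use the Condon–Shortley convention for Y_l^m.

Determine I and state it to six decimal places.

m-sum 0 ✓  L=4 even ✓  1≤1≤3 ✓
Π(2lᵢ+1) = 3×5×3 = 45
triangle coeff Δ(1,2,1) = 1/30
Σ_t [1,1]: t=1:−1/1 = -1/1
(3j)²=2/15 [(1 2 1; 0 0 0)], sign=+1
(m-triple is (0,0,0) — same symbol as above.)
⇒ 4πI² = 4/5
I = (+1)√(4/5/(4π)) = 0.25231325

0.252313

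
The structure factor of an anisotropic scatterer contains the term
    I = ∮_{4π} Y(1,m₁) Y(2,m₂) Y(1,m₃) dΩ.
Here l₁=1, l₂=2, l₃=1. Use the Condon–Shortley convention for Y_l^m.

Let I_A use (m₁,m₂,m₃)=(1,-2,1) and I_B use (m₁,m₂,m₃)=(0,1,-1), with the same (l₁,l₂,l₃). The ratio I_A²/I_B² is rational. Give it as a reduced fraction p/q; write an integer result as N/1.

2/1

Shared (l₁,l₂,l₃)=(1,2,1): N and (l;000)² cancel in I_A²/I_B².
A: Δ = 2!·0!·2!/5! = 1/30; Racah Σ t=0..0: t=0:+1/4 = 1/4; ⇒ 3j(1 2 1; 1 -2 1)² = 1/5, sgn +1
B: Δ = 2!·0!·2!/5! = 1/30; Racah Σ t=1..1: t=1:−1/2 = -1/2; ⇒ 3j(1 2 1; 0 1 -1)² = 1/10, sgn -1
I_A²/I_B² = (1/5)/(1/10) = 2/1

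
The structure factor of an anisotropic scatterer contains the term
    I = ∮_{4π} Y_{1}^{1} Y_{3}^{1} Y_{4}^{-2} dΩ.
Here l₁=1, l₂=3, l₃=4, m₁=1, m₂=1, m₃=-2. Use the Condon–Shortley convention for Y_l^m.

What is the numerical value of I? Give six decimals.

Rules hold: Σm=0, L=8 even, 2≤4≤4.
N = 3·7·9 = 189
Δ = 0!·2!·6!/9! = 1/252
Racah Σ t=0..0: t=0:+1/36 = 1/36
⇒ 3j(1 3 4; 0 0 0)² = 4/63, sgn +1
Racah Σ t=0..0: t=0:+1/96 = 1/96
⇒ 3j(1 3 4; 1 1 -2)² = 5/84, sgn +1
4πI² = N·(3j₀)²·(3jₘ)² = 5/7
I = +1·√(0.714286/4π) = 0.23841361

0.238414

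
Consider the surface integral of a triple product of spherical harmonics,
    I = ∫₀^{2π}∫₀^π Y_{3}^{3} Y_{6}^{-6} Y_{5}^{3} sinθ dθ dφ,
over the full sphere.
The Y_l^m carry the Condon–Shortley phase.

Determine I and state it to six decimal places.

-0.119512

Rules hold: Σm=0, L=14 even, 3≤5≤9.
N = 7·13·11 = 1001
Δ = 4!·2!·8!/15! = 1/675675
Racah Σ t=1..3: t=1:−1/8640 t=2:+1/2304 t=3:−1/8640 = 7/34560
⇒ 3j(3 6 5; 0 0 0)² = 7/429, sgn -1
Racah Σ t=0..0: t=0:+1/1935360 = 1/1935360
⇒ 3j(3 6 5; 3 -6 3)² = 1/91, sgn +1
4πI² = N·(3j₀)²·(3jₘ)² = 7/39
I = -1·√(0.179487/4π) = -0.11951207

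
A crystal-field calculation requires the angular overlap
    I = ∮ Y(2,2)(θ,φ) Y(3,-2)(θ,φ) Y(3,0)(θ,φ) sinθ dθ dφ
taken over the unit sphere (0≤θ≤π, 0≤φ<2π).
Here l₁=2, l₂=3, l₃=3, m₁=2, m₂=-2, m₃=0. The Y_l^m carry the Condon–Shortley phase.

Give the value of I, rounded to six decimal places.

-0.188063

Checks pass: Σm=0; 8 even; l₃=3∈[1,5].
(2·2+1)(2·3+1)(2·3+1) = 245
Δ: 2! 2! 4! / 9! → 1/3780
sum: t=0:+1/24 t=1:−1/4 t=2:+1/24 = -1/6
3j²(2 3 3; 0 0 0) = Δ·Π!·Σ² = 4/105  (sign +1)
sum: t=0:+1/24 = 1/24
3j²(2 3 3; 2 -2 0) = Δ·Π!·Σ² = 1/21  (sign -1)
combine: 4πI² = 245·4/105·1/21 = 4/9
take √, sign -1: I = -0.18806319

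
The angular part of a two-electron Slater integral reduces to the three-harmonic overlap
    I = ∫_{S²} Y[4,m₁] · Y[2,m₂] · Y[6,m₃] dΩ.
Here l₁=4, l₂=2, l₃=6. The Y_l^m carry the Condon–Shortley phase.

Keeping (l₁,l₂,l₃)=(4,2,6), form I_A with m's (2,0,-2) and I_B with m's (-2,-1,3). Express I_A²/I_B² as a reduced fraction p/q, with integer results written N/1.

2/3

Same 4,2,6: normalisation and zero-m 3j drop out of the ratio.
A: Δ: 0! 8! 4! / 13! → 1/6435; sum: t=0:+1/5760 = 1/5760; 3j²(4 2 6; 2 0 -2) = Δ·Π!·Σ² = 56/2145  (sign +1)
B: Δ: 0! 8! 4! / 13! → 1/6435; sum: t=0:+1/8640 = 1/8640; 3j²(4 2 6; -2 -1 3) = Δ·Π!·Σ² = 28/715  (sign -1)
I_A²/I_B² = (56/2145)/(28/715) = 2/3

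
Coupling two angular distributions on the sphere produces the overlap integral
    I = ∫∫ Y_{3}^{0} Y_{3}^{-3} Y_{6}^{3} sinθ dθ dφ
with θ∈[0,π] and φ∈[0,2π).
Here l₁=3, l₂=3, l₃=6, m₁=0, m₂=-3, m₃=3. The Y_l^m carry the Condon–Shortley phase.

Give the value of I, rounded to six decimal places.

-0.108647

m-sum 0 ✓  L=12 even ✓  0≤6≤6 ✓
Π(2lᵢ+1) = 7×7×13 = 637
triangle coeff Δ(3,3,6) = 1/12012
Σ_t [0,0]: t=0:+1/1296 = 1/1296
(3j)²=100/3003 [(3 3 6; 0 0 0)], sign=+1
Σ_t [0,0]: t=0:+1/25920 = 1/25920
(3j)²=1/143 [(3 3 6; 0 -3 3)], sign=-1
⇒ 4πI² = 700/4719
I = (-1)√(700/4719/(4π)) = -0.10864734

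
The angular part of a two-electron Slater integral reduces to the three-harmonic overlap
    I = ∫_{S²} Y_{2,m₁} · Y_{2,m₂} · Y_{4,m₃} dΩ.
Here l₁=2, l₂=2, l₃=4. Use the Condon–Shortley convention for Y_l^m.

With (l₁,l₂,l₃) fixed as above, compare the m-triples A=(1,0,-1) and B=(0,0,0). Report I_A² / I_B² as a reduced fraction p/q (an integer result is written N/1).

Shared (l₁,l₂,l₃)=(2,2,4): N and (l;000)² cancel in I_A²/I_B².
A: Δ = 0!·4!·4!/9! = 1/630; Racah Σ t=0..0: t=0:+1/24 = 1/24; ⇒ 3j(2 2 4; 1 0 -1)² = 1/21, sgn -1
B: Δ = 0!·4!·4!/9! = 1/630; Racah Σ t=0..0: t=0:+1/16 = 1/16; ⇒ 3j(2 2 4; 0 0 0)² = 2/35, sgn +1
I_A²/I_B² = (1/21)/(2/35) = 5/6

5/6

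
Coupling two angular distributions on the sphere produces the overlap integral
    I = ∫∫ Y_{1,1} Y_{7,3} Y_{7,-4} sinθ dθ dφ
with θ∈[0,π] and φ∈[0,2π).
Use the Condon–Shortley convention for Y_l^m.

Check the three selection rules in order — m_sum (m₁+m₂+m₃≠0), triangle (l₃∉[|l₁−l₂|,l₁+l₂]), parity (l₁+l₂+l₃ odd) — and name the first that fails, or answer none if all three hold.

m₁+m₂+m₃ = 1 + 3 − 4 = 0  ✓
triangle: |1−7|=6 ≤ l₃=7 ≤ 1+7=8  ✓
parity: l₁+l₂+l₃ = 15 is odd  ✗

parity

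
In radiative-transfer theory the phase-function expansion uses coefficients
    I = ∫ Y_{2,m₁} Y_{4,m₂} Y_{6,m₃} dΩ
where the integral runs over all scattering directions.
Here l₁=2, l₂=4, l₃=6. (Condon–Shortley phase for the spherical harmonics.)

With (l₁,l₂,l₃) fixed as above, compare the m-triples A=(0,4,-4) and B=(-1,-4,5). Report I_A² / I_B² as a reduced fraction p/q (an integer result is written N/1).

l's match ⇒ only the (l;m) 3-j factors differ between A and B.
A: triangle coeff Δ(2,4,6) = 1/6435; Σ_t [0,0]: t=0:+1/161280 = 1/161280; (3j)²=1/143 [(2 4 6; 0 4 -4)], sign=+1
B: triangle coeff Δ(2,4,6) = 1/6435; Σ_t [0,0]: t=0:+1/241920 = 1/241920; (3j)²=1/39 [(2 4 6; -1 -4 5)], sign=-1
I_A²/I_B² = (1/143)/(1/39) = 3/11

3/11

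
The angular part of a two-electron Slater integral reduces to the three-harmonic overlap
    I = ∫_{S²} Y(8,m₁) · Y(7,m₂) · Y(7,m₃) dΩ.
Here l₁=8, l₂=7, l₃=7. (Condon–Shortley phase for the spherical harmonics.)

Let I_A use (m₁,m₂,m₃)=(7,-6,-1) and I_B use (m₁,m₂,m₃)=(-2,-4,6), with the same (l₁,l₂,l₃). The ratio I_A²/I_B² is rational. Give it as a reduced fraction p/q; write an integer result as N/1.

Shared (l₁,l₂,l₃)=(8,7,7): N and (l;000)² cancel in I_A²/I_B².
A: Δ = 8!·8!·6!/23! = 1/22086194130; Racah Σ t=0..1: t=0:+1/24385536000 t=1:−1/146313216000 = 1/29262643200; ⇒ 3j(8 7 7; 7 -6 -1)² = 650/52003, sgn +1
B: Δ = 8!·8!·6!/23! = 1/22086194130; Racah Σ t=2..3: t=2:+1/6967296000 t=3:−1/2612736000 = -1/4180377600; ⇒ 3j(8 7 7; -2 -4 6)² = 75/7429, sgn +1
I_A²/I_B² = (650/52003)/(75/7429) = 26/21

26/21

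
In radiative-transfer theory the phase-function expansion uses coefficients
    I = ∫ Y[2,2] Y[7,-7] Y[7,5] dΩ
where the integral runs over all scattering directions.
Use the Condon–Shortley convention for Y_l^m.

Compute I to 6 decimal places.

Rules hold: Σm=0, L=16 even, 5≤7≤9.
N = 5·15·15 = 1125
Δ = 2!·2!·12!/17! = 1/185640
Racah Σ t=0..2: t=0:+1/2419200 t=1:−1/518400 t=2:+1/2419200 = -1/907200
⇒ 3j(2 7 7; 0 0 0)² = 56/3315, sgn +1
Racah Σ t=0..0: t=0:+1/1916006400 = 1/1916006400
⇒ 3j(2 7 7; 2 -7 5)² = 1/340, sgn +1
4πI² = N·(3j₀)²·(3jₘ)² = 210/3757
I = +1·√(0.0558957/4π) = 0.06669359

0.066694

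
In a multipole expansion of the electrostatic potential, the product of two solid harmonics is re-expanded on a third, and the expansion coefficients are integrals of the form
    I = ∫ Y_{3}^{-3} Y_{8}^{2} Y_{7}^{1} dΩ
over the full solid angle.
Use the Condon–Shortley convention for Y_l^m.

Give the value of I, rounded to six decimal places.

-0.168590

Checks pass: Σm=0; 18 even; l₃=7∈[5,11].
(2·3+1)(2·8+1)(2·7+1) = 1785
Δ: 4! 2! 12! / 19! → 1/5290740
sum: t=1:−1/7257600 t=2:+1/2073600 t=3:−1/7257600 = 1/4838400
3j²(3 8 7; 0 0 0) = Δ·Π!·Σ² = 252/20995  (sign -1)
sum: t=4:+1/24883200 = 1/24883200
3j²(3 8 7; -3 2 1) = Δ·Π!·Σ² = 70/4199  (sign +1)
combine: 4πI² = 1785·252/20995·70/4199 = 370440/1037153
take √, sign -1: I = -0.16859030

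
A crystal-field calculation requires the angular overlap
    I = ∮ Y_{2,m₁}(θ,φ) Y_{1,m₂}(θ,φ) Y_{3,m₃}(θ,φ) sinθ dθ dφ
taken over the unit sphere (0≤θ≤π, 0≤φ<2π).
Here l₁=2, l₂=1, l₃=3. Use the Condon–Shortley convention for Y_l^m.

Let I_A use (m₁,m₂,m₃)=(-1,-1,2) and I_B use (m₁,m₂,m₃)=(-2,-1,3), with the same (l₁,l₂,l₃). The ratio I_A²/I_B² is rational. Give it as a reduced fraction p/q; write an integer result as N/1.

2/3

l's match ⇒ only the (l;m) 3-j factors differ between A and B.
A: triangle coeff Δ(2,1,3) = 1/105; Σ_t [0,0]: t=0:+1/12 = 1/12; (3j)²=2/21 [(2 1 3; -1 -1 2)], sign=-1
B: triangle coeff Δ(2,1,3) = 1/105; Σ_t [0,0]: t=0:+1/48 = 1/48; (3j)²=1/7 [(2 1 3; -2 -1 3)], sign=+1
I_A²/I_B² = (2/21)/(1/7) = 2/3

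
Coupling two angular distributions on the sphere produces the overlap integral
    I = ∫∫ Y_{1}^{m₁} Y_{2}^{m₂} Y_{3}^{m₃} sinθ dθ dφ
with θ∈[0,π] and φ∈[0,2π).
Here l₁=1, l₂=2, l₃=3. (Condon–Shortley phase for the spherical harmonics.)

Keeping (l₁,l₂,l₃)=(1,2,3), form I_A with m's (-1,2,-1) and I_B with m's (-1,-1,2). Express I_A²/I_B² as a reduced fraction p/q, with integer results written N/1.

1/10

Same 1,2,3: normalisation and zero-m 3j drop out of the ratio.
A: Δ: 0! 2! 4! / 7! → 1/105; sum: t=0:+1/48 = 1/48; 3j²(1 2 3; -1 2 -1) = Δ·Π!·Σ² = 1/105  (sign +1)
B: Δ: 0! 2! 4! / 7! → 1/105; sum: t=0:+1/12 = 1/12; 3j²(1 2 3; -1 -1 2) = Δ·Π!·Σ² = 2/21  (sign -1)
I_A²/I_B² = (1/105)/(2/21) = 1/10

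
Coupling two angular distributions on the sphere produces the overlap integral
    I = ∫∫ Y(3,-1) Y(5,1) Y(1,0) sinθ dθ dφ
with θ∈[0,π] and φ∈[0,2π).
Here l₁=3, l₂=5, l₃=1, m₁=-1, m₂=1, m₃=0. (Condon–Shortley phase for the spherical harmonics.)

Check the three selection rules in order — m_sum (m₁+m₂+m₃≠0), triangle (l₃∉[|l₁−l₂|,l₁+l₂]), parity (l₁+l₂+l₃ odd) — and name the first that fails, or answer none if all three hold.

triangle

m₁+m₂+m₃ = -1 + 1 + 0 = 0  ✓
triangle: |3−5|=2 ≤ l₃=1 ≤ 3+5=8  ✗
parity: l₁+l₂+l₃ = 9 is odd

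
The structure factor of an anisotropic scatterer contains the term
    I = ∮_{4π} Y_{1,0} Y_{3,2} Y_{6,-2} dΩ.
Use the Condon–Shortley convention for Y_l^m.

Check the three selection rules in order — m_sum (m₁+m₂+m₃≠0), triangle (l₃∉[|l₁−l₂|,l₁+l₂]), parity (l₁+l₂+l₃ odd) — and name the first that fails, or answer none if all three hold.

triangle

azimuthal sum: 0 + 2 − 2 = 0  ✓
2 ≤ 6 ≤ 4 (triangle on l)  ✗
L = 1 + 3 + 6 = 10 (even)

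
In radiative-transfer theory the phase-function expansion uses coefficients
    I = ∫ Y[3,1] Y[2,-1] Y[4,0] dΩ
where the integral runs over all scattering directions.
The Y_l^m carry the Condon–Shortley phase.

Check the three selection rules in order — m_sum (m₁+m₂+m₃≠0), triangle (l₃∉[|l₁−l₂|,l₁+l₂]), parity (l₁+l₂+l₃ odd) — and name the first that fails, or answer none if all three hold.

azimuthal sum: 1 − 1 + 0 = 0  ✓
1 ≤ 4 ≤ 5 (triangle on l)  ✓
L = 3 + 2 + 4 = 9 (odd)  ✗

parity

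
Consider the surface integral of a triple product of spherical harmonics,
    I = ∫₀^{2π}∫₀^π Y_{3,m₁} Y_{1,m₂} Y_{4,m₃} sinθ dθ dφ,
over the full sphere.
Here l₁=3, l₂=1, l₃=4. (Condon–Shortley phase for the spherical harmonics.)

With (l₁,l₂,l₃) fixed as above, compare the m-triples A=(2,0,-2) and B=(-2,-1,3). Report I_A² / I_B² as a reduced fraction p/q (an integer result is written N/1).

4/7

Shared (l₁,l₂,l₃)=(3,1,4): N and (l;000)² cancel in I_A²/I_B².
A: Δ = 0!·6!·2!/9! = 1/252; Racah Σ t=0..0: t=0:+1/120 = 1/120; ⇒ 3j(3 1 4; 2 0 -2)² = 1/21, sgn +1
B: Δ = 0!·6!·2!/9! = 1/252; Racah Σ t=0..0: t=0:+1/240 = 1/240; ⇒ 3j(3 1 4; -2 -1 3)² = 1/12, sgn -1
I_A²/I_B² = (1/21)/(1/12) = 4/7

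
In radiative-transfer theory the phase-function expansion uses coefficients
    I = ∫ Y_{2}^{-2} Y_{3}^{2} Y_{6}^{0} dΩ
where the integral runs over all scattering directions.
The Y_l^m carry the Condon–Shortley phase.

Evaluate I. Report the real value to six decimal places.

|2−3|≤6≤2+3 violated ⇒ I = 0

0.000000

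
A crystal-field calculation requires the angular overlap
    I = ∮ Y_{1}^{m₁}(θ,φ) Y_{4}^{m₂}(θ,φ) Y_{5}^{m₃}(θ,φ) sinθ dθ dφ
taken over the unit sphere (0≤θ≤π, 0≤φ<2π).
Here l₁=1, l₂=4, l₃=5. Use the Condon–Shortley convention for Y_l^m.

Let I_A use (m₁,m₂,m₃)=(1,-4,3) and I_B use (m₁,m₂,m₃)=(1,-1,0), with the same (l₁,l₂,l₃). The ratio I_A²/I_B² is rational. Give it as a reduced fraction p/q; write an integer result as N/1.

Same 1,4,5: normalisation and zero-m 3j drop out of the ratio.
A: Δ: 0! 2! 8! / 11! → 1/495; sum: t=0:+1/80640 = 1/80640; 3j²(1 4 5; 1 -4 3) = Δ·Π!·Σ² = 1/495  (sign +1)
B: Δ: 0! 2! 8! / 11! → 1/495; sum: t=0:+1/1440 = 1/1440; 3j²(1 4 5; 1 -1 0) = Δ·Π!·Σ² = 2/99  (sign -1)
I_A²/I_B² = (1/495)/(2/99) = 1/10

1/10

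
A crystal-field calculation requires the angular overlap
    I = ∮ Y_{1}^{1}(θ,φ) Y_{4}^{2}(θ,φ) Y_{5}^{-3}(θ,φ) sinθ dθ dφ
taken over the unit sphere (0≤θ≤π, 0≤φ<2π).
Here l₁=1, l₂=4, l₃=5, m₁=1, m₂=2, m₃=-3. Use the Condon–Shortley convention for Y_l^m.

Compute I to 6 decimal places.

Checks pass: Σm=0; 10 even; l₃=5∈[3,5].
(2·1+1)(2·4+1)(2·5+1) = 297
Δ: 0! 2! 8! / 11! → 1/495
sum: t=0:+1/576 = 1/576
3j²(1 4 5; 0 0 0) = Δ·Π!·Σ² = 5/99  (sign -1)
sum: t=0:+1/2880 = 1/2880
3j²(1 4 5; 1 2 -3) = Δ·Π!·Σ² = 28/495  (sign +1)
combine: 4πI² = 297·5/99·28/495 = 28/33
take √, sign -1: I = -0.25984664

-0.259847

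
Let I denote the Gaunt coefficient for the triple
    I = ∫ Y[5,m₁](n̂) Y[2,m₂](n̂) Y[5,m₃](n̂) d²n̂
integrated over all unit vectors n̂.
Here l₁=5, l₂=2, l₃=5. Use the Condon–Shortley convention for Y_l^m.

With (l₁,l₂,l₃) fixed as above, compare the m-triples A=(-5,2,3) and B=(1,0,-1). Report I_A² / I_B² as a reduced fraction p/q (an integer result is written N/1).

10/27

Same 5,2,5: normalisation and zero-m 3j drop out of the ratio.
A: Δ: 2! 8! 2! / 13! → 1/38610; sum: t=2:+1/161280 = 1/161280; 3j²(5 2 5; -5 2 3) = Δ·Π!·Σ² = 1/143  (sign +1)
B: Δ: 2! 8! 2! / 13! → 1/38610; sum: t=0:+1/2304 t=1:−1/720 t=2:+1/5760 = -1/1280; 3j²(5 2 5; 1 0 -1) = Δ·Π!·Σ² = 27/1430  (sign -1)
I_A²/I_B² = (1/143)/(27/1430) = 10/27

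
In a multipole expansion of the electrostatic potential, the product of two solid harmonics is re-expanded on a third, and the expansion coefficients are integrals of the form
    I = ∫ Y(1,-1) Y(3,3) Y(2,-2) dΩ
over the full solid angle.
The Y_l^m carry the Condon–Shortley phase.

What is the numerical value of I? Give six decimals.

-0.319865

Checks pass: Σm=0; 6 even; l₃=2∈[2,4].
(2·1+1)(2·3+1)(2·2+1) = 105
Δ: 2! 0! 4! / 7! → 1/105
sum: t=1:−1/4 = -1/4
3j²(1 3 2; 0 0 0) = Δ·Π!·Σ² = 3/35  (sign -1)
sum: t=2:+1/48 = 1/48
3j²(1 3 2; -1 3 -2) = Δ·Π!·Σ² = 1/7  (sign +1)
combine: 4πI² = 105·3/35·1/7 = 9/7
take √, sign -1: I = -0.31986543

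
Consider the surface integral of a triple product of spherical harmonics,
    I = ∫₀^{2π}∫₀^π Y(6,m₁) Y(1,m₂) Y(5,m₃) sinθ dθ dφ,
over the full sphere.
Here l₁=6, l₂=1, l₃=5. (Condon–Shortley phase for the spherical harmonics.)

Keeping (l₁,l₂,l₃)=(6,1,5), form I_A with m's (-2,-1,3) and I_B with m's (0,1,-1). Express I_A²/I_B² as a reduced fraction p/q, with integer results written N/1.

2/5

Shared (l₁,l₂,l₃)=(6,1,5): N and (l;000)² cancel in I_A²/I_B².
A: Δ = 2!·10!·0!/13! = 1/858; Racah Σ t=0..0: t=0:+1/161280 = 1/161280; ⇒ 3j(6 1 5; -2 -1 3)² = 1/143, sgn +1
B: Δ = 2!·10!·0!/13! = 1/858; Racah Σ t=2..2: t=2:+1/34560 = 1/34560; ⇒ 3j(6 1 5; 0 1 -1)² = 5/286, sgn +1
I_A²/I_B² = (1/143)/(5/286) = 2/5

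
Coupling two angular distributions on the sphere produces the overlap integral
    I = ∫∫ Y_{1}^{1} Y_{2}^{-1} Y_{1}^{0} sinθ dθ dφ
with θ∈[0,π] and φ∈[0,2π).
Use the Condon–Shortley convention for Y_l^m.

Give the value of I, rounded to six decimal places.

-0.218510

Checks pass: Σm=0; 4 even; l₃=1∈[1,3].
(2·1+1)(2·2+1)(2·1+1) = 45
Δ: 2! 0! 2! / 5! → 1/30
sum: t=1:−1/1 = -1/1
3j²(1 2 1; 0 0 0) = Δ·Π!·Σ² = 2/15  (sign +1)
sum: t=0:+1/2 = 1/2
3j²(1 2 1; 1 -1 0) = Δ·Π!·Σ² = 1/10  (sign -1)
combine: 4πI² = 45·2/15·1/10 = 3/5
take √, sign -1: I = -0.21850969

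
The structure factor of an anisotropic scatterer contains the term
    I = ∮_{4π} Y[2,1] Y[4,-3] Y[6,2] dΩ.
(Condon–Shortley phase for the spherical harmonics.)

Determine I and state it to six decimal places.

m-sum 0 ✓  L=12 even ✓  2≤6≤6 ✓
Π(2lᵢ+1) = 5×9×13 = 585
triangle coeff Δ(2,4,6) = 1/6435
Σ_t [0,0]: t=0:+1/2304 = 1/2304
(3j)²=5/143 [(2 4 6; 0 0 0)], sign=+1
Σ_t [0,0]: t=0:+1/30240 = 1/30240
(3j)²=32/6435 [(2 4 6; 1 -3 2)], sign=+1
⇒ 4πI² = 160/1573
I = (+1)√(160/1573/(4π)) = 0.08996855

0.089969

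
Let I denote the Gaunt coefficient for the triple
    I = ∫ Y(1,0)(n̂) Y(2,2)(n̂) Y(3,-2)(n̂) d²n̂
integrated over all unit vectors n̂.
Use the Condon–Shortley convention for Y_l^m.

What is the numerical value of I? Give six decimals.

Checks pass: Σm=0; 6 even; l₃=3∈[1,3].
(2·1+1)(2·2+1)(2·3+1) = 105
Δ: 0! 2! 4! / 7! → 1/105
sum: t=0:+1/4 = 1/4
3j²(1 2 3; 0 0 0) = Δ·Π!·Σ² = 3/35  (sign -1)
sum: t=0:+1/24 = 1/24
3j²(1 2 3; 0 2 -2) = Δ·Π!·Σ² = 1/21  (sign -1)
combine: 4πI² = 105·3/35·1/21 = 3/7
take √, sign +1: I = 0.18467439

0.184674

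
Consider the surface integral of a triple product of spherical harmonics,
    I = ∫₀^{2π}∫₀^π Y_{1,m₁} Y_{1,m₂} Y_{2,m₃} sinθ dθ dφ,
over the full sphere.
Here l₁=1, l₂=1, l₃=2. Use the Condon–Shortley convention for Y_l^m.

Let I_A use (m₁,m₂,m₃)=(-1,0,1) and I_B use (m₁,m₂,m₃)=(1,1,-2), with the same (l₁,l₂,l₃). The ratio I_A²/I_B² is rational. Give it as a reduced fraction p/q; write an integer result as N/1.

Shared (l₁,l₂,l₃)=(1,1,2): N and (l;000)² cancel in I_A²/I_B².
A: Δ = 0!·2!·2!/5! = 1/30; Racah Σ t=0..0: t=0:+1/2 = 1/2; ⇒ 3j(1 1 2; -1 0 1)² = 1/10, sgn -1
B: Δ = 0!·2!·2!/5! = 1/30; Racah Σ t=0..0: t=0:+1/4 = 1/4; ⇒ 3j(1 1 2; 1 1 -2)² = 1/5, sgn +1
I_A²/I_B² = (1/10)/(1/5) = 1/2

1/2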